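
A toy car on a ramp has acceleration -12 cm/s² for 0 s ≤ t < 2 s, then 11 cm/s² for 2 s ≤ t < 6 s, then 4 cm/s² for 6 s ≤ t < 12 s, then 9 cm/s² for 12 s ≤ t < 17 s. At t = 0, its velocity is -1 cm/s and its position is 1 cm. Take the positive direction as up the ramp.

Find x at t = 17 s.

476.5 cm

On each constant-a segment, Δv = aΔt and Δx = v₀Δt + ½aΔt²; chain segment to segment.
0–2 s: v starts -1 cm/s; Δx = -1·2 + ½·-12·2² = -26 cm; v ends -25 cm/s.
2–6 s: v starts -25 cm/s; Δx = -25·4 + ½·11·4² = -12 cm; v ends 19 cm/s.
6–12 s: v starts 19 cm/s; Δx = 19·6 + ½·4·6² = 186 cm; v ends 43 cm/s.
12–17 s: v starts 43 cm/s; Δx = 43·5 + ½·9·5² = 327.5 cm; v ends 88 cm/s.
x(17) = 1 + Σ Δx = 476.5 cm.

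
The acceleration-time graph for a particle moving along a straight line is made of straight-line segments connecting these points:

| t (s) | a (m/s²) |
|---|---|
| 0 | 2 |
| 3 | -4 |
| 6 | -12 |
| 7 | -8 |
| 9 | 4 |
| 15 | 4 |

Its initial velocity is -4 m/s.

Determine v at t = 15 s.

Δv equals the area under the a-t graph; then v = v₀ + Δv.
0–3 s: ½(2 + -4)(3) = -3 m/s
3–6 s: ½(-4 + -12)(3) = -24 m/s
6–7 s: ½(-12 + -8)(1) = -10 m/s
7–9 s: ½(-8 + 4)(2) = -4 m/s
9–15 s: 4 × 6 = 24 m/s
Δv = -17 m/s, so v(15) = -4 + (-17) = -21 m/s.

-21 m/s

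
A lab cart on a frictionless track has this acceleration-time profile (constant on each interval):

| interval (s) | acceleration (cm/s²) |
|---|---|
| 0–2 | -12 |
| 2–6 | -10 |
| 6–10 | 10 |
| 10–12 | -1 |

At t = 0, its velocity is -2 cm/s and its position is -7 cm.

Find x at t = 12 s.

On each constant-a segment, Δv = aΔt and Δx = v₀Δt + ½aΔt²; chain segment to segment.
0–2 s: v starts -2 cm/s; Δx = -2·2 + ½·-12·2² = -28 cm; v ends -26 cm/s.
2–6 s: v starts -26 cm/s; Δx = -26·4 + ½·-10·4² = -184 cm; v ends -66 cm/s.
6–10 s: v starts -66 cm/s; Δx = -66·4 + ½·10·4² = -184 cm; v ends -26 cm/s.
10–12 s: v starts -26 cm/s; Δx = -26·2 + ½·-1·2² = -54 cm; v ends -28 cm/s.
x(12) = -7 + Σ Δx = -457 cm.

-457 cm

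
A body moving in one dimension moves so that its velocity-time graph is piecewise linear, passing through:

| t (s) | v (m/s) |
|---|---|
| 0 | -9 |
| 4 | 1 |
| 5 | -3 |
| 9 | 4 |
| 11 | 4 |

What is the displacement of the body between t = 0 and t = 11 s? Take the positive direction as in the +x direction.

Displacement is the signed area under the v-t curve.
0–4 s: ½(-9 + 1)(4) = -16 m
4–5 s: ½(1 + -3)(1) = -1 m
5–9 s: ½(-3 + 4)(4) = 2 m
9–11 s: 4 × 2 = 8 m
Net displacement = -7 m

-7 m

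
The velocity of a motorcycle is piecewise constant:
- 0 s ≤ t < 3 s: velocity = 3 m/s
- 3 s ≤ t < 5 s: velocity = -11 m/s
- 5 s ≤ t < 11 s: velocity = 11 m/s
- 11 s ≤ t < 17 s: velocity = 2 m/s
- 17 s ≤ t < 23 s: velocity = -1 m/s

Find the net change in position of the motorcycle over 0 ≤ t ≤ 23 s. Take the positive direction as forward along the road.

59 m

Displacement is the signed area under the v-t curve.
0–3 s: 3 × 3 = 9 m
3–5 s: -11 × 2 = -22 m
5–11 s: 11 × 6 = 66 m
11–17 s: 2 × 6 = 12 m
17–23 s: -1 × 6 = -6 m
Net displacement = 59 m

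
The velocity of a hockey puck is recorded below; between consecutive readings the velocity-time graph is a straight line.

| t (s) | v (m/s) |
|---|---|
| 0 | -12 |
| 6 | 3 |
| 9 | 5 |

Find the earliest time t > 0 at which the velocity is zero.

t = 4.8 s

v changes sign on 0–6 s (from -12 to 3); the graph is linear there, so v = 0 at t = 0 + (12)·(6 − 0)/(3 − -12) = 4.8 s.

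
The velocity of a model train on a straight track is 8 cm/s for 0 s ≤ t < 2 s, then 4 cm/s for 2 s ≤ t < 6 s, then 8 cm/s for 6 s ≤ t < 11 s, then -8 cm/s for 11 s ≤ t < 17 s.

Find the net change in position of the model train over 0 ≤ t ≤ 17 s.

24 cm

Net displacement equals the area under the velocity-time graph (areas below the axis count negative).
0–2 s: 8 × 2 = 16 cm
2–6 s: 4 × 4 = 16 cm
6–11 s: 8 × 5 = 40 cm
11–17 s: -8 × 6 = -48 cm
Net displacement = 24 cm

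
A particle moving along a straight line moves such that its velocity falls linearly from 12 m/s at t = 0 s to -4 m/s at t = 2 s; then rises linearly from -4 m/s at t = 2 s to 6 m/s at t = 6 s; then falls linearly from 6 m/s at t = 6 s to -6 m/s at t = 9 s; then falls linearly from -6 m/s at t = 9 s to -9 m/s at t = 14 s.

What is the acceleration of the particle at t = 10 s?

Acceleration is the slope of the v-t graph on 9–14 s: (-9 − -6)/(14 − 9) = -0.6 m/s².

-0.6 m/s²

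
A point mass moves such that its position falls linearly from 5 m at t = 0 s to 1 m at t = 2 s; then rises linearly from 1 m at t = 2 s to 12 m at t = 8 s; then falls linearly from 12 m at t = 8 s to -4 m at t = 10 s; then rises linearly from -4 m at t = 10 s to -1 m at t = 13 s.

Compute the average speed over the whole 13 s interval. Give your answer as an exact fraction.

Average speed = (total path length)/(elapsed time); on a piecewise-linear x-t graph the path length is Σ|Δx|.
0–2 s: |Δx| = |1 − 5| = 4 m
2–8 s: |Δx| = |12 − 1| = 11 m
8–10 s: |Δx| = |-4 − 12| = 16 m
10–13 s: |Δx| = |-1 − -4| = 3 m
Total path = 34 m; average speed = 34/13 = 34/13 m/s.

34/13 m/s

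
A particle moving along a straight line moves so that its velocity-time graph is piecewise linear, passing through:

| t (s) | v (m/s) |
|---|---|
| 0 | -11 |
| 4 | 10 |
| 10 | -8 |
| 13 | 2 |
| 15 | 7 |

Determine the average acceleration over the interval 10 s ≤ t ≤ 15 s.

Average acceleration = Δv/Δt = (7 − -8)/(15 − 10) = 3 m/s².

3 m/s²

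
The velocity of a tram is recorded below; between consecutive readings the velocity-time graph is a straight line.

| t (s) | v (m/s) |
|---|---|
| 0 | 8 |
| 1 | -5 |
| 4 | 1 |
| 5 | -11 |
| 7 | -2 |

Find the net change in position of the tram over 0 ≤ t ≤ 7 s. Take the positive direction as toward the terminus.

-22.5 m

Displacement is the signed area under the v-t curve.
0–1 s: ½(8 + -5)(1) = 1.5 m
1–4 s: ½(-5 + 1)(3) = -6 m
4–5 s: ½(1 + -11)(1) = -5 m
5–7 s: ½(-11 + -2)(2) = -13 m
Net displacement = -22.5 m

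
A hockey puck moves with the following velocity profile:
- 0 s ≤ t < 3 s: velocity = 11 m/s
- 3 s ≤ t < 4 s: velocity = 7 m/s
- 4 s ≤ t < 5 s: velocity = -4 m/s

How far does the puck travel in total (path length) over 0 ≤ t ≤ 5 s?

Distance (not displacement) is the total path length: add the absolute areas under v-t.
0–3 s: |11| × 3 = 33 m
3–4 s: |7| × 1 = 7 m
4–5 s: |-4| × 1 = 4 m
Total distance = 44 m

44 m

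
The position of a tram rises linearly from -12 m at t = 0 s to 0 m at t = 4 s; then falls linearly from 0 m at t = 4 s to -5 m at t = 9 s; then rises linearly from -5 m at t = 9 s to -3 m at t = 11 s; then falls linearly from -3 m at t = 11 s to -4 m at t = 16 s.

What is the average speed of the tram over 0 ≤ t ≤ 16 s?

1.25 m/s

Average speed = (total path length)/(elapsed time); on a piecewise-linear x-t graph the path length is Σ|Δx|.
0–4 s: |Δx| = |0 − -12| = 12 m
4–9 s: |Δx| = |-5 − 0| = 5 m
9–11 s: |Δx| = |-3 − -5| = 2 m
11–16 s: |Δx| = |-4 − -3| = 1 m
Total path = 20 m; average speed = 20/16 = 1.25 m/s.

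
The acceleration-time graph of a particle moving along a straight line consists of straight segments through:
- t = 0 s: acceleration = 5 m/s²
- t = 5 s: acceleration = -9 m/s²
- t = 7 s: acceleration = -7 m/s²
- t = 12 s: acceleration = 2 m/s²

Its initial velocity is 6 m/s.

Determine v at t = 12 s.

-32.5 m/s

Δv equals the area under the a-t graph; then v = v₀ + Δv.
0–5 s: ½(5 + -9)(5) = -10 m/s
5–7 s: ½(-9 + -7)(2) = -16 m/s
7–12 s: ½(-7 + 2)(5) = -12.5 m/s
Δv = -38.5 m/s, so v(12) = 6 + (-38.5) = -32.5 m/s.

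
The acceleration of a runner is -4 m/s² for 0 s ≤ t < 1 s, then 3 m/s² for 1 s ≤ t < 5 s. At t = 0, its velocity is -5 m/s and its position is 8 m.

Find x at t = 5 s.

On each constant-a segment, Δv = aΔt and Δx = v₀Δt + ½aΔt²; chain segment to segment.
0–1 s: v starts -5 m/s; Δx = -5·1 + ½·-4·1² = -7 m; v ends -9 m/s.
1–5 s: v starts -9 m/s; Δx = -9·4 + ½·3·4² = -12 m; v ends 3 m/s.
x(5) = 8 + Σ Δx = -11 m.

-11 m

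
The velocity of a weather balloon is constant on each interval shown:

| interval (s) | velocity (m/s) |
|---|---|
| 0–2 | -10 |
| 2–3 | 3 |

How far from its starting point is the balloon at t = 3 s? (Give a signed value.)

-17 m

Net displacement equals the area under the velocity-time graph (areas below the axis count negative).
0–2 s: -10 × 2 = -20 m
2–3 s: 3 × 1 = 3 m
Net displacement = -17 m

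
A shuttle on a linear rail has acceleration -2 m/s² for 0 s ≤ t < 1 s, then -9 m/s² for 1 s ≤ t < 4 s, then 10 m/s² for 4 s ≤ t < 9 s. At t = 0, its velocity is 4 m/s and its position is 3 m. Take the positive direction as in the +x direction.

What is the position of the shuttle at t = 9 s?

On each constant-a segment, Δv = aΔt and Δx = v₀Δt + ½aΔt²; chain segment to segment.
0–1 s: v starts 4 m/s; Δx = 4·1 + ½·-2·1² = 3 m; v ends 2 m/s.
1–4 s: v starts 2 m/s; Δx = 2·3 + ½·-9·3² = -34.5 m; v ends -25 m/s.
4–9 s: v starts -25 m/s; Δx = -25·5 + ½·10·5² = 0 m; v ends 25 m/s.
x(9) = 3 + Σ Δx = -28.5 m.

-28.5 m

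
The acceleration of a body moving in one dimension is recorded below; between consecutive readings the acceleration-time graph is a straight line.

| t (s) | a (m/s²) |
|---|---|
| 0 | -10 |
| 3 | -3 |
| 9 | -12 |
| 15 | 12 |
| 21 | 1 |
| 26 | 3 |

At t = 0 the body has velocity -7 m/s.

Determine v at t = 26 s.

Δv equals the area under the a-t graph; then v = v₀ + Δv.
0–3 s: ½(-10 + -3)(3) = -19.5 m/s
3–9 s: ½(-3 + -12)(6) = -45 m/s
9–15 s: ½(-12 + 12)(6) = 0 m/s
15–21 s: ½(12 + 1)(6) = 39 m/s
21–26 s: ½(1 + 3)(5) = 10 m/s
Δv = -15.5 m/s, so v(26) = -7 + (-15.5) = -22.5 m/s.

-22.5 m/s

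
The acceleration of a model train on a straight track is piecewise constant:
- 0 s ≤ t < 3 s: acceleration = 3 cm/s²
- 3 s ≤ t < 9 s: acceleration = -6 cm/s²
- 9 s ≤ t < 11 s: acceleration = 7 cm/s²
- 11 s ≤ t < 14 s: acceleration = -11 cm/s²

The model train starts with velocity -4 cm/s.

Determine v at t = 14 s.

Δv equals the area under the a-t graph; then v = v₀ + Δv.
0–3 s: 3 × 3 = 9 cm/s
3–9 s: -6 × 6 = -36 cm/s
9–11 s: 7 × 2 = 14 cm/s
11–14 s: -11 × 3 = -33 cm/s
Δv = -46 cm/s, so v(14) = -4 + (-46) = -50 cm/s.

-50 cm/s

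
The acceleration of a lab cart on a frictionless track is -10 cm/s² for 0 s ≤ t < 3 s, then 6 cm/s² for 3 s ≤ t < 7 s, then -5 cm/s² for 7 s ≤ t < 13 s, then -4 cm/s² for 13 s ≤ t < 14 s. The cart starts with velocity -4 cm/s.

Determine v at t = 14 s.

Δv equals the area under the a-t graph; then v = v₀ + Δv.
0–3 s: -10 × 3 = -30 cm/s
3–7 s: 6 × 4 = 24 cm/s
7–13 s: -5 × 6 = -30 cm/s
13–14 s: -4 × 1 = -4 cm/s
Δv = -40 cm/s, so v(14) = -4 + (-40) = -44 cm/s.

-44 cm/s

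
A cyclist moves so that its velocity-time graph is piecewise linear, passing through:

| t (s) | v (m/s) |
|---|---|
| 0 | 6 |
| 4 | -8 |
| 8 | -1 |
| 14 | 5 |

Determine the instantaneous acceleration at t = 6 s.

Acceleration is the slope of the v-t graph on 4–8 s: (-1 − -8)/(8 − 4) = 1.75 m/s².

1.75 m/s²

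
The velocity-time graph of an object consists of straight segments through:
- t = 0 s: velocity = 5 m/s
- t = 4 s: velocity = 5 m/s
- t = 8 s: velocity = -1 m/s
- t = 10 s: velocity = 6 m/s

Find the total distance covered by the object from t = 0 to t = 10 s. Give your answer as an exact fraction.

Total distance travelled is ∫|v| dt — sum the magnitudes of each area piece.
0–4 s: |5| × 4 = 20 m
4–8 s: v = 0 at t = 22/3 s; triangle areas 25/3 + 1/3 = 26/3 m
8–10 s: v = 0 at t = 58/7 s; triangle areas 1/7 + 36/7 = 37/7 m
Total distance = 713/21 m

713/21 m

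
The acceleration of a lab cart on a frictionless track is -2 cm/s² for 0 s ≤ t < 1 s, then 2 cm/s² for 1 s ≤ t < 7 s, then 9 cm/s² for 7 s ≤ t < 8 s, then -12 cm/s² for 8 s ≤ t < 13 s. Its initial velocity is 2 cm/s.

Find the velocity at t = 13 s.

-39 cm/s

Δv equals the area under the a-t graph; then v = v₀ + Δv.
0–1 s: -2 × 1 = -2 cm/s
1–7 s: 2 × 6 = 12 cm/s
7–8 s: 9 × 1 = 9 cm/s
8–13 s: -12 × 5 = -60 cm/s
Δv = -41 cm/s, so v(13) = 2 + (-41) = -39 cm/s.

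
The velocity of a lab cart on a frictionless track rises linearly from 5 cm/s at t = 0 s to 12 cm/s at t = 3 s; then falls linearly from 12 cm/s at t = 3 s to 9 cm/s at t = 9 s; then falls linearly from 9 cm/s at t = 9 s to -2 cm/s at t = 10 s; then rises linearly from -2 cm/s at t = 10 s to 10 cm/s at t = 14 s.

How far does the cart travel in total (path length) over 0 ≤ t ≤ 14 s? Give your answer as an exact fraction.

3620/33 cm

Distance (not displacement) is the total path length: add the absolute areas under v-t.
0–3 s: |½(5 + 12)(3)| = 25.5 cm
3–9 s: |½(12 + 9)(6)| = 63 cm
9–10 s: v = 0 at t = 108/11 s; triangle areas 81/22 + 2/11 = 85/22 cm
10–14 s: v = 0 at t = 32/3 s; triangle areas 2/3 + 50/3 = 52/3 cm
Total distance = 3620/33 cm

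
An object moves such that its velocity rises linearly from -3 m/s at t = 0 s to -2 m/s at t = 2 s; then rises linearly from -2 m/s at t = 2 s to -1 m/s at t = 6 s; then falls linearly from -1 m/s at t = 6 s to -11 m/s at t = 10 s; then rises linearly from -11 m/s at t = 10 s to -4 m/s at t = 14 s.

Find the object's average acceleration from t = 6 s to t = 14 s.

Average acceleration = Δv/Δt = (-4 − -1)/(14 − 6) = -0.375 m/s².

-0.375 m/s²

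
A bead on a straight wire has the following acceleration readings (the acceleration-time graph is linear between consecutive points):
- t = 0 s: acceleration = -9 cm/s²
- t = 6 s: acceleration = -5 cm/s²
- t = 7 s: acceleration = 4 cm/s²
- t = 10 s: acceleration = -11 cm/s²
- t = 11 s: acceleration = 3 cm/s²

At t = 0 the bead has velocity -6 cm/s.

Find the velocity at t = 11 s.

-63 cm/s

Δv equals the area under the a-t graph; then v = v₀ + Δv.
0–6 s: ½(-9 + -5)(6) = -42 cm/s
6–7 s: ½(-5 + 4)(1) = -0.5 cm/s
7–10 s: ½(4 + -11)(3) = -10.5 cm/s
10–11 s: ½(-11 + 3)(1) = -4 cm/s
Δv = -57 cm/s, so v(11) = -6 + (-57) = -63 cm/s.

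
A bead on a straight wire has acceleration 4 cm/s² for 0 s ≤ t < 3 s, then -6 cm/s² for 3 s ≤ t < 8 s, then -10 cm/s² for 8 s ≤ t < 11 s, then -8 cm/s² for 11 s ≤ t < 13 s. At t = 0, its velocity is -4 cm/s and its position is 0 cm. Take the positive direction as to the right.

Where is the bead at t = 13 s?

On each constant-a segment, Δv = aΔt and Δx = v₀Δt + ½aΔt²; chain segment to segment.
0–3 s: v starts -4 cm/s; Δx = -4·3 + ½·4·3² = 6 cm; v ends 8 cm/s.
3–8 s: v starts 8 cm/s; Δx = 8·5 + ½·-6·5² = -35 cm; v ends -22 cm/s.
8–11 s: v starts -22 cm/s; Δx = -22·3 + ½·-10·3² = -111 cm; v ends -52 cm/s.
11–13 s: v starts -52 cm/s; Δx = -52·2 + ½·-8·2² = -120 cm; v ends -68 cm/s.
x(13) = 0 + Σ Δx = -260 cm.

-260 cm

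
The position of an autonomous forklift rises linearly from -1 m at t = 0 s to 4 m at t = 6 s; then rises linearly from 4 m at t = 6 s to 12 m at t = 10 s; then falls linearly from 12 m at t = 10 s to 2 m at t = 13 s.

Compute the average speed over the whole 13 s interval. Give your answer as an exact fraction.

23/13 m/s

Average speed = (total path length)/(elapsed time); on a piecewise-linear x-t graph the path length is Σ|Δx|.
0–6 s: |Δx| = |4 − -1| = 5 m
6–10 s: |Δx| = |12 − 4| = 8 m
10–13 s: |Δx| = |2 − 12| = 10 m
Total path = 23 m; average speed = 23/13 = 23/13 m/s.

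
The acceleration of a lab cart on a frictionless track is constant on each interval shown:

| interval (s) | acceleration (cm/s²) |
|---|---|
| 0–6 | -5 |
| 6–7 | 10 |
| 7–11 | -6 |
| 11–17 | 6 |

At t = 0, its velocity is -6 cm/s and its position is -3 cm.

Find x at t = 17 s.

-504 cm

On each constant-a segment, Δv = aΔt and Δx = v₀Δt + ½aΔt²; chain segment to segment.
0–6 s: v starts -6 cm/s; Δx = -6·6 + ½·-5·6² = -126 cm; v ends -36 cm/s.
6–7 s: v starts -36 cm/s; Δx = -36·1 + ½·10·1² = -31 cm; v ends -26 cm/s.
7–11 s: v starts -26 cm/s; Δx = -26·4 + ½·-6·4² = -152 cm; v ends -50 cm/s.
11–17 s: v starts -50 cm/s; Δx = -50·6 + ½·6·6² = -192 cm; v ends -14 cm/s.
x(17) = -3 + Σ Δx = -504 cm.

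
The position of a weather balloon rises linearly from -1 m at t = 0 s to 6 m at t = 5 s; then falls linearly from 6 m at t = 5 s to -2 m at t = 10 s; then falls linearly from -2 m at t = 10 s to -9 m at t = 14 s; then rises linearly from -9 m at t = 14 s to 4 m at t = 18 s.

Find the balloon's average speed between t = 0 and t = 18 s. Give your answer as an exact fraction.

Average speed = (total path length)/(elapsed time); on a piecewise-linear x-t graph the path length is Σ|Δx|.
0–5 s: |Δx| = |6 − -1| = 7 m
5–10 s: |Δx| = |-2 − 6| = 8 m
10–14 s: |Δx| = |-9 − -2| = 7 m
14–18 s: |Δx| = |4 − -9| = 13 m
Total path = 35 m; average speed = 35/18 = 35/18 m/s.

35/18 m/s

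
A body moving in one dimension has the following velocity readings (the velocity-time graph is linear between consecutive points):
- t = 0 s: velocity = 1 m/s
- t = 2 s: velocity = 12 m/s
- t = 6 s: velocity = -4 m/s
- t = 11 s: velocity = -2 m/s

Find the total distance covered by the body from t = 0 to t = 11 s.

Total distance travelled is ∫|v| dt — sum the magnitudes of each area piece.
0–2 s: |½(1 + 12)(2)| = 13 m
2–6 s: v = 0 at t = 5 s; triangle areas 18 + 2 = 20 m
6–11 s: |½(-4 + -2)(5)| = 15 m
Total distance = 48 m

48 m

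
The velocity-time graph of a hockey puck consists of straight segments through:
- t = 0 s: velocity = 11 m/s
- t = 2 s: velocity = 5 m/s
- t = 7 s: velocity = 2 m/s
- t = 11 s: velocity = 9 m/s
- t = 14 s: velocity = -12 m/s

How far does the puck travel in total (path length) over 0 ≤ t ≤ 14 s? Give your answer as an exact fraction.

Distance (not displacement) is the total path length: add the absolute areas under v-t.
0–2 s: |½(11 + 5)(2)| = 16 m
2–7 s: |½(5 + 2)(5)| = 17.5 m
7–11 s: |½(2 + 9)(4)| = 22 m
11–14 s: v = 0 at t = 86/7 s; triangle areas 81/14 + 72/7 = 225/14 m
Total distance = 501/7 m

501/7 m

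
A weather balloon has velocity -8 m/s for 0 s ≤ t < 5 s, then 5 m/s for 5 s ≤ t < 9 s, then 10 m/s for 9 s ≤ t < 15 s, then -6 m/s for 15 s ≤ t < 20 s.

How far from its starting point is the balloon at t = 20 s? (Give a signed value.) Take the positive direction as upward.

10 m

Displacement is the signed area under the v-t curve.
0–5 s: -8 × 5 = -40 m
5–9 s: 5 × 4 = 20 m
9–15 s: 10 × 6 = 60 m
15–20 s: -6 × 5 = -30 m
Net displacement = 10 m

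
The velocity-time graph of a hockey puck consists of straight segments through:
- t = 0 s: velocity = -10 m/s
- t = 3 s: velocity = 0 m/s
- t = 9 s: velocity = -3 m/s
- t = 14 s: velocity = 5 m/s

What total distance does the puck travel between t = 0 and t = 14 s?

Total distance travelled is ∫|v| dt — sum the magnitudes of each area piece.
0–3 s: |½(-10 + 0)(3)| = 15 m
3–9 s: |½(0 + -3)(6)| = 9 m
9–14 s: v = 0 at t = 10.875 s; triangle areas 2.8125 + 7.8125 = 10.625 m
Total distance = 34.625 m

34.625 m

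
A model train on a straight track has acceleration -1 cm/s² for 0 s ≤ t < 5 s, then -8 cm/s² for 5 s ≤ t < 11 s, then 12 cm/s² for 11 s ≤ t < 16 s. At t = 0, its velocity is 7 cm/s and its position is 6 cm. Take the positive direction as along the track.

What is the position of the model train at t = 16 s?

-183.5 cm

On each constant-a segment, Δv = aΔt and Δx = v₀Δt + ½aΔt²; chain segment to segment.
0–5 s: v starts 7 cm/s; Δx = 7·5 + ½·-1·5² = 22.5 cm; v ends 2 cm/s.
5–11 s: v starts 2 cm/s; Δx = 2·6 + ½·-8·6² = -132 cm; v ends -46 cm/s.
11–16 s: v starts -46 cm/s; Δx = -46·5 + ½·12·5² = -80 cm; v ends 14 cm/s.
x(16) = 6 + Σ Δx = -183.5 cm.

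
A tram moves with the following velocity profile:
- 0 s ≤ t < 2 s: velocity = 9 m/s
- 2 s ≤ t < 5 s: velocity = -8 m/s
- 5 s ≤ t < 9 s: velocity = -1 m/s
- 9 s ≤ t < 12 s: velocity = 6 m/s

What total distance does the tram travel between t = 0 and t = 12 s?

64 m

Distance (not displacement) is the total path length: add the absolute areas under v-t.
0–2 s: |9| × 2 = 18 m
2–5 s: |-8| × 3 = 24 m
5–9 s: |-1| × 4 = 4 m
9–12 s: |6| × 3 = 18 m
Total distance = 64 m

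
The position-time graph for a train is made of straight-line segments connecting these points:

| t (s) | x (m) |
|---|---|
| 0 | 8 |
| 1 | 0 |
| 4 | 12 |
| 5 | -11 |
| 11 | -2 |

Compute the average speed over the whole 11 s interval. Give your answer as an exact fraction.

52/11 m/s

Average speed = (total path length)/(elapsed time); on a piecewise-linear x-t graph the path length is Σ|Δx|.
0–1 s: |Δx| = |0 − 8| = 8 m
1–4 s: |Δx| = |12 − 0| = 12 m
4–5 s: |Δx| = |-11 − 12| = 23 m
5–11 s: |Δx| = |-2 − -11| = 9 m
Total path = 52 m; average speed = 52/11 = 52/11 m/s.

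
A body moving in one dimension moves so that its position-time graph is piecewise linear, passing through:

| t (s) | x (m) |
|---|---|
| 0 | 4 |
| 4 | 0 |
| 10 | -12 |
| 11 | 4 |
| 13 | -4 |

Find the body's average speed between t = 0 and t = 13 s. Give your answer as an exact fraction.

Average speed = (total path length)/(elapsed time); on a piecewise-linear x-t graph the path length is Σ|Δx|.
0–4 s: |Δx| = |0 − 4| = 4 m
4–10 s: |Δx| = |-12 − 0| = 12 m
10–11 s: |Δx| = |4 − -12| = 16 m
11–13 s: |Δx| = |-4 − 4| = 8 m
Total path = 40 m; average speed = 40/13 = 40/13 m/s.

40/13 m/s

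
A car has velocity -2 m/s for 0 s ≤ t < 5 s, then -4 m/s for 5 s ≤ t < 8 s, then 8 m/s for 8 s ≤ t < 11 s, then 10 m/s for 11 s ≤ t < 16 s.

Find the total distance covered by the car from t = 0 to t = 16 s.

Distance (not displacement) is the total path length: add the absolute areas under v-t.
0–5 s: |-2| × 5 = 10 m
5–8 s: |-4| × 3 = 12 m
8–11 s: |8| × 3 = 24 m
11–16 s: |10| × 5 = 50 m
Total distance = 96 m

96 m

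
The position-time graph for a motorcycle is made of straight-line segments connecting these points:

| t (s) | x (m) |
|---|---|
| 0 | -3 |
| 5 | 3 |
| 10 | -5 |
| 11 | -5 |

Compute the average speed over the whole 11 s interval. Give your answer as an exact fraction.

Average speed = (total path length)/(elapsed time); on a piecewise-linear x-t graph the path length is Σ|Δx|.
0–5 s: |Δx| = |3 − -3| = 6 m
5–10 s: |Δx| = |-5 − 3| = 8 m
10–11 s: |Δx| = |-5 − -5| = 0 m
Total path = 14 m; average speed = 14/11 = 14/11 m/s.

14/11 m/s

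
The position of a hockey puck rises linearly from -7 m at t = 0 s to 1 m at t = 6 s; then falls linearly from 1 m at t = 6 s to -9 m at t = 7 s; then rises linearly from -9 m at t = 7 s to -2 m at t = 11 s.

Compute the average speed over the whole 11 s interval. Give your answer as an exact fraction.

25/11 m/s

Average speed = (total path length)/(elapsed time); on a piecewise-linear x-t graph the path length is Σ|Δx|.
0–6 s: |Δx| = |1 − -7| = 8 m
6–7 s: |Δx| = |-9 − 1| = 10 m
7–11 s: |Δx| = |-2 − -9| = 7 m
Total path = 25 m; average speed = 25/11 = 25/11 m/s.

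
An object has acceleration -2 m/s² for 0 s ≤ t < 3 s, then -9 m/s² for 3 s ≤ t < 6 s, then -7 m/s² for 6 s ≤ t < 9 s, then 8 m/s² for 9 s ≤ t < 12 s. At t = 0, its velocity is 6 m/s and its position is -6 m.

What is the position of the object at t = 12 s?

-258 m

On each constant-a segment, Δv = aΔt and Δx = v₀Δt + ½aΔt²; chain segment to segment.
0–3 s: v starts 6 m/s; Δx = 6·3 + ½·-2·3² = 9 m; v ends 0 m/s.
3–6 s: v starts 0 m/s; Δx = 0·3 + ½·-9·3² = -40.5 m; v ends -27 m/s.
6–9 s: v starts -27 m/s; Δx = -27·3 + ½·-7·3² = -112.5 m; v ends -48 m/s.
9–12 s: v starts -48 m/s; Δx = -48·3 + ½·8·3² = -108 m; v ends -24 m/s.
x(12) = -6 + Σ Δx = -258 m.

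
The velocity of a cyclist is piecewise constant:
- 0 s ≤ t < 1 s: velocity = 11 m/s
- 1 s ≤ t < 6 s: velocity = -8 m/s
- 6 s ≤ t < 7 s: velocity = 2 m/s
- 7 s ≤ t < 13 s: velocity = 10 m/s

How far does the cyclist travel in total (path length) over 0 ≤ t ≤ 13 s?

Total distance travelled is ∫|v| dt — sum the magnitudes of each area piece.
0–1 s: |11| × 1 = 11 m
1–6 s: |-8| × 5 = 40 m
6–7 s: |2| × 1 = 2 m
7–13 s: |10| × 6 = 60 m
Total distance = 113 m

113 m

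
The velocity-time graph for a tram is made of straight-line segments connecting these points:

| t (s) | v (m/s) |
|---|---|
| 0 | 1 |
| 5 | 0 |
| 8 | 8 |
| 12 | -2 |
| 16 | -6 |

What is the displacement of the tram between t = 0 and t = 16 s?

Displacement is the signed area under the v-t curve.
0–5 s: ½(1 + 0)(5) = 2.5 m
5–8 s: ½(0 + 8)(3) = 12 m
8–12 s: ½(8 + -2)(4) = 12 m
12–16 s: ½(-2 + -6)(4) = -16 m
Net displacement = 10.5 m

10.5 m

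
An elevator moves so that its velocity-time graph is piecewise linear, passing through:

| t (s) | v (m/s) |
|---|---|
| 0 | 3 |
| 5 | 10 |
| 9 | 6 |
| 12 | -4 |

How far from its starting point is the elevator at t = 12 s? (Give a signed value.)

Net displacement equals the area under the velocity-time graph (areas below the axis count negative).
0–5 s: ½(3 + 10)(5) = 32.5 m
5–9 s: ½(10 + 6)(4) = 32 m
9–12 s: ½(6 + -4)(3) = 3 m
Net displacement = 67.5 m

67.5 m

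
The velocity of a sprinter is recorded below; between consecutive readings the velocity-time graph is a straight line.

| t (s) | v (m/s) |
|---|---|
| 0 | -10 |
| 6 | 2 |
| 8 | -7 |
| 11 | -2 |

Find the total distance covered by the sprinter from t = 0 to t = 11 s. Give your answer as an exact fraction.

Distance (not displacement) is the total path length: add the absolute areas under v-t.
0–6 s: v = 0 at t = 5 s; triangle areas 25 + 1 = 26 m
6–8 s: v = 0 at t = 58/9 s; triangle areas 4/9 + 49/9 = 53/9 m
8–11 s: |½(-7 + -2)(3)| = 13.5 m
Total distance = 817/18 m

817/18 m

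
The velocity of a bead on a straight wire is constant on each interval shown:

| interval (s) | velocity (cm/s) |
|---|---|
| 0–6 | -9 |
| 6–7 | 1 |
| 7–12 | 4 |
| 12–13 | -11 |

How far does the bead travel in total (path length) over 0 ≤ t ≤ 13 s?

86 cm

Total distance travelled is ∫|v| dt — sum the magnitudes of each area piece.
0–6 s: |-9| × 6 = 54 cm
6–7 s: |1| × 1 = 1 cm
7–12 s: |4| × 5 = 20 cm
12–13 s: |-11| × 1 = 11 cm
Total distance = 86 cm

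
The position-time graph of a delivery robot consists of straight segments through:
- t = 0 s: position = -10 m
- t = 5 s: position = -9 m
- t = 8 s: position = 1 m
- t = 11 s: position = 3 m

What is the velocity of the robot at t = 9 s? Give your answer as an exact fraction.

Velocity is the slope of the x-t graph on 8–11 s: (3 − 1)/(11 − 8) = 2/3 m/s.

2/3 m/s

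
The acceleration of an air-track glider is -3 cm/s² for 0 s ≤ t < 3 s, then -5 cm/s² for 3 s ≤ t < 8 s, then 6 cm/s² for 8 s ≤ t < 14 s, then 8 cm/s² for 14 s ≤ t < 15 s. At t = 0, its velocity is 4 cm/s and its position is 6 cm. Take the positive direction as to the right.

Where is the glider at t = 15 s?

-145 cm

On each constant-a segment, Δv = aΔt and Δx = v₀Δt + ½aΔt²; chain segment to segment.
0–3 s: v starts 4 cm/s; Δx = 4·3 + ½·-3·3² = -1.5 cm; v ends -5 cm/s.
3–8 s: v starts -5 cm/s; Δx = -5·5 + ½·-5·5² = -87.5 cm; v ends -30 cm/s.
8–14 s: v starts -30 cm/s; Δx = -30·6 + ½·6·6² = -72 cm; v ends 6 cm/s.
14–15 s: v starts 6 cm/s; Δx = 6·1 + ½·8·1² = 10 cm; v ends 14 cm/s.
x(15) = 6 + Σ Δx = -145 cm.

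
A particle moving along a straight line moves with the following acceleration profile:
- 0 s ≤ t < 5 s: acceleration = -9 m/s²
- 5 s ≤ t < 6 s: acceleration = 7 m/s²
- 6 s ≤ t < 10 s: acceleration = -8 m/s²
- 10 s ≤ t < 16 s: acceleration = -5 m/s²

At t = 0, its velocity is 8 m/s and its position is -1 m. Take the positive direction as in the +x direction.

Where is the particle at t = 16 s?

-753 m

On each constant-a segment, Δv = aΔt and Δx = v₀Δt + ½aΔt²; chain segment to segment.
0–5 s: v starts 8 m/s; Δx = 8·5 + ½·-9·5² = -72.5 m; v ends -37 m/s.
5–6 s: v starts -37 m/s; Δx = -37·1 + ½·7·1² = -33.5 m; v ends -30 m/s.
6–10 s: v starts -30 m/s; Δx = -30·4 + ½·-8·4² = -184 m; v ends -62 m/s.
10–16 s: v starts -62 m/s; Δx = -62·6 + ½·-5·6² = -462 m; v ends -92 m/s.
x(16) = -1 + Σ Δx = -753 m.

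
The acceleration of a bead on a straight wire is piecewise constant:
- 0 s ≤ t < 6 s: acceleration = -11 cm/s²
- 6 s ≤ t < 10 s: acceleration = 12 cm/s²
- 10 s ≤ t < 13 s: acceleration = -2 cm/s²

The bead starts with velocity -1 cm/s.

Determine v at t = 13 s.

Δv equals the area under the a-t graph; then v = v₀ + Δv.
0–6 s: -11 × 6 = -66 cm/s
6–10 s: 12 × 4 = 48 cm/s
10–13 s: -2 × 3 = -6 cm/s
Δv = -24 cm/s, so v(13) = -1 + (-24) = -25 cm/s.

-25 cm/s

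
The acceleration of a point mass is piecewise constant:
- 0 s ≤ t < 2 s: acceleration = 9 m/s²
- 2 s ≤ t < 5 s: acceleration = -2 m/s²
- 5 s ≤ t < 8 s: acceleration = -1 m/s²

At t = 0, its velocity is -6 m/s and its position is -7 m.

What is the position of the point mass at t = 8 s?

On each constant-a segment, Δv = aΔt and Δx = v₀Δt + ½aΔt²; chain segment to segment.
0–2 s: v starts -6 m/s; Δx = -6·2 + ½·9·2² = 6 m; v ends 12 m/s.
2–5 s: v starts 12 m/s; Δx = 12·3 + ½·-2·3² = 27 m; v ends 6 m/s.
5–8 s: v starts 6 m/s; Δx = 6·3 + ½·-1·3² = 13.5 m; v ends 3 m/s.
x(8) = -7 + Σ Δx = 39.5 m.

39.5 m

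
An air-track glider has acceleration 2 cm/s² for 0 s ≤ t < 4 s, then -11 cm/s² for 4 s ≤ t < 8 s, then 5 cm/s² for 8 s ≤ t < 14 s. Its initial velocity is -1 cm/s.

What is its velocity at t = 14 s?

Δv equals the area under the a-t graph; then v = v₀ + Δv.
0–4 s: 2 × 4 = 8 cm/s
4–8 s: -11 × 4 = -44 cm/s
8–14 s: 5 × 6 = 30 cm/s
Δv = -6 cm/s, so v(14) = -1 + (-6) = -7 cm/s.

-7 cm/s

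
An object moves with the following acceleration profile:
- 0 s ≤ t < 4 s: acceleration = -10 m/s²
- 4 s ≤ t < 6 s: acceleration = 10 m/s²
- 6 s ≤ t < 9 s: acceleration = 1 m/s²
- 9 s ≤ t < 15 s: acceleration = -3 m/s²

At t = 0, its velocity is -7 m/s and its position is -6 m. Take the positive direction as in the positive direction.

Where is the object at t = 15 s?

-462.5 m

On each constant-a segment, Δv = aΔt and Δx = v₀Δt + ½aΔt²; chain segment to segment.
0–4 s: v starts -7 m/s; Δx = -7·4 + ½·-10·4² = -108 m; v ends -47 m/s.
4–6 s: v starts -47 m/s; Δx = -47·2 + ½·10·2² = -74 m; v ends -27 m/s.
6–9 s: v starts -27 m/s; Δx = -27·3 + ½·1·3² = -76.5 m; v ends -24 m/s.
9–15 s: v starts -24 m/s; Δx = -24·6 + ½·-3·6² = -198 m; v ends -42 m/s.
x(15) = -6 + Σ Δx = -462.5 m.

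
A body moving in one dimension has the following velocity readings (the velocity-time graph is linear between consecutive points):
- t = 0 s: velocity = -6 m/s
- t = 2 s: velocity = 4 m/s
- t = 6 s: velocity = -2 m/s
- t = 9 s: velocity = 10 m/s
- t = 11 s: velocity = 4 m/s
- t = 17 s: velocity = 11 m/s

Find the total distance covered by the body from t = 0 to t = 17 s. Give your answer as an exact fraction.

Distance (not displacement) is the total path length: add the absolute areas under v-t.
0–2 s: v = 0 at t = 1.2 s; triangle areas 3.6 + 1.6 = 5.2 m
2–6 s: v = 0 at t = 14/3 s; triangle areas 16/3 + 4/3 = 20/3 m
6–9 s: v = 0 at t = 6.5 s; triangle areas 0.5 + 12.5 = 13 m
9–11 s: |½(10 + 4)(2)| = 14 m
11–17 s: |½(4 + 11)(6)| = 45 m
Total distance = 1258/15 m

1258/15 m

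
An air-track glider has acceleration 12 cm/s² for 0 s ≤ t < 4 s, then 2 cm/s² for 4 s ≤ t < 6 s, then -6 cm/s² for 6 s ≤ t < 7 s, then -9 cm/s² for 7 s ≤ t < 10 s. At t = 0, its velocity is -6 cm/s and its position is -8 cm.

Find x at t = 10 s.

On each constant-a segment, Δv = aΔt and Δx = v₀Δt + ½aΔt²; chain segment to segment.
0–4 s: v starts -6 cm/s; Δx = -6·4 + ½·12·4² = 72 cm; v ends 42 cm/s.
4–6 s: v starts 42 cm/s; Δx = 42·2 + ½·2·2² = 88 cm; v ends 46 cm/s.
6–7 s: v starts 46 cm/s; Δx = 46·1 + ½·-6·1² = 43 cm; v ends 40 cm/s.
7–10 s: v starts 40 cm/s; Δx = 40·3 + ½·-9·3² = 79.5 cm; v ends 13 cm/s.
x(10) = -8 + Σ Δx = 274.5 cm.

274.5 cm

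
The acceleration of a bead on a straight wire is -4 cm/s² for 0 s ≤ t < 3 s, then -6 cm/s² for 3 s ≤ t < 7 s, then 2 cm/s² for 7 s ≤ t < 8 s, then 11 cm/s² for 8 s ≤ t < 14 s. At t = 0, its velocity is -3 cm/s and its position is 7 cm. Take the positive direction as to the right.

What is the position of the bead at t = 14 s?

-190 cm

On each constant-a segment, Δv = aΔt and Δx = v₀Δt + ½aΔt²; chain segment to segment.
0–3 s: v starts -3 cm/s; Δx = -3·3 + ½·-4·3² = -27 cm; v ends -15 cm/s.
3–7 s: v starts -15 cm/s; Δx = -15·4 + ½·-6·4² = -108 cm; v ends -39 cm/s.
7–8 s: v starts -39 cm/s; Δx = -39·1 + ½·2·1² = -38 cm; v ends -37 cm/s.
8–14 s: v starts -37 cm/s; Δx = -37·6 + ½·11·6² = -24 cm; v ends 29 cm/s.
x(14) = 7 + Σ Δx = -190 cm.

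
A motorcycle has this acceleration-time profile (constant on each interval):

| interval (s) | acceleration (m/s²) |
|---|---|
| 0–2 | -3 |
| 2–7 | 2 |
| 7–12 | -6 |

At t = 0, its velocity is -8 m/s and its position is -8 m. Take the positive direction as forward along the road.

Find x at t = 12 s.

-170 m

On each constant-a segment, Δv = aΔt and Δx = v₀Δt + ½aΔt²; chain segment to segment.
0–2 s: v starts -8 m/s; Δx = -8·2 + ½·-3·2² = -22 m; v ends -14 m/s.
2–7 s: v starts -14 m/s; Δx = -14·5 + ½·2·5² = -45 m; v ends -4 m/s.
7–12 s: v starts -4 m/s; Δx = -4·5 + ½·-6·5² = -95 m; v ends -34 m/s.
x(12) = -8 + Σ Δx = -170 m.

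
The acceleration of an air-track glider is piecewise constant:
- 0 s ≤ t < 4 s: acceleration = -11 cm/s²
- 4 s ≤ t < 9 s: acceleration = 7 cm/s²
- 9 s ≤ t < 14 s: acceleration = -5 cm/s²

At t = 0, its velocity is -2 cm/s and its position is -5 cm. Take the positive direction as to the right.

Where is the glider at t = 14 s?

-361 cm

On each constant-a segment, Δv = aΔt and Δx = v₀Δt + ½aΔt²; chain segment to segment.
0–4 s: v starts -2 cm/s; Δx = -2·4 + ½·-11·4² = -96 cm; v ends -46 cm/s.
4–9 s: v starts -46 cm/s; Δx = -46·5 + ½·7·5² = -142.5 cm; v ends -11 cm/s.
9–14 s: v starts -11 cm/s; Δx = -11·5 + ½·-5·5² = -117.5 cm; v ends -36 cm/s.
x(14) = -5 + Σ Δx = -361 cm.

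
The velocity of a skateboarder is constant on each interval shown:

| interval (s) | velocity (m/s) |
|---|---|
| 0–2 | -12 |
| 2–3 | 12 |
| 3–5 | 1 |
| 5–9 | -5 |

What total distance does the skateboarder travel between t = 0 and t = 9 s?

Distance (not displacement) is the total path length: add the absolute areas under v-t.
0–2 s: |-12| × 2 = 24 m
2–3 s: |12| × 1 = 12 m
3–5 s: |1| × 2 = 2 m
5–9 s: |-5| × 4 = 20 m
Total distance = 58 m

58 m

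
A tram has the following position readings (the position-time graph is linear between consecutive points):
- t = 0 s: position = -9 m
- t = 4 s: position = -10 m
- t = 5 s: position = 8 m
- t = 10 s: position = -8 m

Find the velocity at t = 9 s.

Velocity is the slope of the x-t graph on 5–10 s: (-8 − 8)/(10 − 5) = -3.2 m/s.

-3.2 m/s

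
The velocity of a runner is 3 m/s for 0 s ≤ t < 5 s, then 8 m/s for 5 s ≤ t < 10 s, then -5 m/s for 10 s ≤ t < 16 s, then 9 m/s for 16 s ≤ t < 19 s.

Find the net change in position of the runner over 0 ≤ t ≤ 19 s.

Displacement is the signed area under the v-t curve.
0–5 s: 3 × 5 = 15 m
5–10 s: 8 × 5 = 40 m
10–16 s: -5 × 6 = -30 m
16–19 s: 9 × 3 = 27 m
Net displacement = 52 m

52 m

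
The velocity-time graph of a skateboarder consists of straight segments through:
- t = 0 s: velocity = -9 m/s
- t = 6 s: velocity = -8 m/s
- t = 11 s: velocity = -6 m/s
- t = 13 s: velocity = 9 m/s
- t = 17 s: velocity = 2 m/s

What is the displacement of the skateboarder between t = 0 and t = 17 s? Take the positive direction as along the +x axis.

Net displacement equals the area under the velocity-time graph (areas below the axis count negative).
0–6 s: ½(-9 + -8)(6) = -51 m
6–11 s: ½(-8 + -6)(5) = -35 m
11–13 s: ½(-6 + 9)(2) = 3 m
13–17 s: ½(9 + 2)(4) = 22 m
Net displacement = -61 m

-61 m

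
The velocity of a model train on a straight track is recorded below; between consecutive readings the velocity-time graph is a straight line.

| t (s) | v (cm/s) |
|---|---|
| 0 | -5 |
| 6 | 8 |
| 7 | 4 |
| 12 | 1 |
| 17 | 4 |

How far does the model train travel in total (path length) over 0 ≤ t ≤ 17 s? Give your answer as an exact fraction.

Total distance travelled is ∫|v| dt — sum the magnitudes of each area piece.
0–6 s: v = 0 at t = 30/13 s; triangle areas 75/13 + 192/13 = 267/13 cm
6–7 s: |½(8 + 4)(1)| = 6 cm
7–12 s: |½(4 + 1)(5)| = 12.5 cm
12–17 s: |½(1 + 4)(5)| = 12.5 cm
Total distance = 670/13 cm

670/13 cm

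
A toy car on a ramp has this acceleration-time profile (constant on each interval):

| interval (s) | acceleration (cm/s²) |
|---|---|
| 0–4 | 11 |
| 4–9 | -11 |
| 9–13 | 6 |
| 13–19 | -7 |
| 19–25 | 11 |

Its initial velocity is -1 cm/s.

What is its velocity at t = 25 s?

Δv equals the area under the a-t graph; then v = v₀ + Δv.
0–4 s: 11 × 4 = 44 cm/s
4–9 s: -11 × 5 = -55 cm/s
9–13 s: 6 × 4 = 24 cm/s
13–19 s: -7 × 6 = -42 cm/s
19–25 s: 11 × 6 = 66 cm/s
Δv = 37 cm/s, so v(25) = -1 + (37) = 36 cm/s.

36 cm/s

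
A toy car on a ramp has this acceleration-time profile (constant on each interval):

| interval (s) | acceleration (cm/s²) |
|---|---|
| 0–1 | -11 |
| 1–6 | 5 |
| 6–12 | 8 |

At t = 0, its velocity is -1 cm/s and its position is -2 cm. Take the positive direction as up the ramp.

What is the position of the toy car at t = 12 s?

216 cm

On each constant-a segment, Δv = aΔt and Δx = v₀Δt + ½aΔt²; chain segment to segment.
0–1 s: v starts -1 cm/s; Δx = -1·1 + ½·-11·1² = -6.5 cm; v ends -12 cm/s.
1–6 s: v starts -12 cm/s; Δx = -12·5 + ½·5·5² = 2.5 cm; v ends 13 cm/s.
6–12 s: v starts 13 cm/s; Δx = 13·6 + ½·8·6² = 222 cm; v ends 61 cm/s.
x(12) = -2 + Σ Δx = 216 cm.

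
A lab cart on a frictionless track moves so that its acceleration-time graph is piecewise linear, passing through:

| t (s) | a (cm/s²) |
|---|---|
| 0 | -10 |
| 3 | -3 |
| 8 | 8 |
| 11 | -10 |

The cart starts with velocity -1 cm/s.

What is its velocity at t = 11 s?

-11 cm/s

Δv equals the area under the a-t graph; then v = v₀ + Δv.
0–3 s: ½(-10 + -3)(3) = -19.5 cm/s
3–8 s: ½(-3 + 8)(5) = 12.5 cm/s
8–11 s: ½(8 + -10)(3) = -3 cm/s
Δv = -10 cm/s, so v(11) = -1 + (-10) = -11 cm/s.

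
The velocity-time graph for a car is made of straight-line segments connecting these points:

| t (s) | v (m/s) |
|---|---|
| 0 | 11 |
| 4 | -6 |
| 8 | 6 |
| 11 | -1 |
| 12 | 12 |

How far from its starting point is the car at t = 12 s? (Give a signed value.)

23 m

Net displacement equals the area under the velocity-time graph (areas below the axis count negative).
0–4 s: ½(11 + -6)(4) = 10 m
4–8 s: ½(-6 + 6)(4) = 0 m
8–11 s: ½(6 + -1)(3) = 7.5 m
11–12 s: ½(-1 + 12)(1) = 5.5 m
Net displacement = 23 m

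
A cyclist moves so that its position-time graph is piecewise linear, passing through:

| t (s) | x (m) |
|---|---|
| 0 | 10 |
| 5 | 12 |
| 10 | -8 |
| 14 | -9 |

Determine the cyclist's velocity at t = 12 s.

Velocity is the slope of the x-t graph on 10–14 s: (-9 − -8)/(14 − 10) = -0.25 m/s.

-0.25 m/s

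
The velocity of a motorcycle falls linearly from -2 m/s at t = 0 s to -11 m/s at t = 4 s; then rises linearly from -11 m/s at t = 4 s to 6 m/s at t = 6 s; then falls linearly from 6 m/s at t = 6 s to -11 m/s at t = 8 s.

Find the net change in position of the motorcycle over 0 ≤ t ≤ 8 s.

-36 m

Net displacement equals the area under the velocity-time graph (areas below the axis count negative).
0–4 s: ½(-2 + -11)(4) = -26 m
4–6 s: ½(-11 + 6)(2) = -5 m
6–8 s: ½(6 + -11)(2) = -5 m
Net displacement = -36 m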